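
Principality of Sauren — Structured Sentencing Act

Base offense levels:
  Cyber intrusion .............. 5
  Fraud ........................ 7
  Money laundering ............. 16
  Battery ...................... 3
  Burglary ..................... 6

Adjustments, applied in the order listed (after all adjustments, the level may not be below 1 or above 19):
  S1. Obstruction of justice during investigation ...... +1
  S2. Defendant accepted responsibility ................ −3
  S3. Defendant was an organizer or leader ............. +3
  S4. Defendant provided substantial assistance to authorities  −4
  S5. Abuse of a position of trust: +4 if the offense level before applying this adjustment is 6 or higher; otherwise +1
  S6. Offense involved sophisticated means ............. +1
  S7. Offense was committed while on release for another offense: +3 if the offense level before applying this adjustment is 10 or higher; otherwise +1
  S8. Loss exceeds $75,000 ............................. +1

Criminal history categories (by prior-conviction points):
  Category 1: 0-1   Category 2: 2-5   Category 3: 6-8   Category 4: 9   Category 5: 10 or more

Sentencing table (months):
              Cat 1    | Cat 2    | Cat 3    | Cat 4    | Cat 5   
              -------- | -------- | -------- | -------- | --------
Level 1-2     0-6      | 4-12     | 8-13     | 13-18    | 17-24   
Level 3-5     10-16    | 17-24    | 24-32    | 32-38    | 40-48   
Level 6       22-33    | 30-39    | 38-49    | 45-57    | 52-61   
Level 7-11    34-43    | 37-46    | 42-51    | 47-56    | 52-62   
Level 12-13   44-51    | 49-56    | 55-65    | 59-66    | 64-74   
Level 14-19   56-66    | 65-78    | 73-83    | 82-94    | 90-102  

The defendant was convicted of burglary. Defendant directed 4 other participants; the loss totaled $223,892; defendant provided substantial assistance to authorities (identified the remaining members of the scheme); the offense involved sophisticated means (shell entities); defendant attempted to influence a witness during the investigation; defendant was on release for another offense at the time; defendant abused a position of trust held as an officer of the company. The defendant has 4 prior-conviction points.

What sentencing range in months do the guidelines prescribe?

65-78 months

Base offense level for burglary: 6.
S1 applies: 6 + 1 = 7.
S3 applies: 7 + 3 = 10.
S4 applies: 10 − 4 = 6.
S5 applies (level before this adjustment is 6 ≥ 6, so +4): 6 + 4 = 10.
S6 applies: 10 + 1 = 11.
S7 applies (level before this adjustment is 11 ≥ 10, so +3): 11 + 3 = 14.
S8 applies: 14 + 1 = 15.
Final offense level: 15.
Criminal history: 4 prior points → Category 2 (2-5).
Level 15 falls in the 14-19 band.
Grid: Level 14-19 × Category 2 = 65-78 months.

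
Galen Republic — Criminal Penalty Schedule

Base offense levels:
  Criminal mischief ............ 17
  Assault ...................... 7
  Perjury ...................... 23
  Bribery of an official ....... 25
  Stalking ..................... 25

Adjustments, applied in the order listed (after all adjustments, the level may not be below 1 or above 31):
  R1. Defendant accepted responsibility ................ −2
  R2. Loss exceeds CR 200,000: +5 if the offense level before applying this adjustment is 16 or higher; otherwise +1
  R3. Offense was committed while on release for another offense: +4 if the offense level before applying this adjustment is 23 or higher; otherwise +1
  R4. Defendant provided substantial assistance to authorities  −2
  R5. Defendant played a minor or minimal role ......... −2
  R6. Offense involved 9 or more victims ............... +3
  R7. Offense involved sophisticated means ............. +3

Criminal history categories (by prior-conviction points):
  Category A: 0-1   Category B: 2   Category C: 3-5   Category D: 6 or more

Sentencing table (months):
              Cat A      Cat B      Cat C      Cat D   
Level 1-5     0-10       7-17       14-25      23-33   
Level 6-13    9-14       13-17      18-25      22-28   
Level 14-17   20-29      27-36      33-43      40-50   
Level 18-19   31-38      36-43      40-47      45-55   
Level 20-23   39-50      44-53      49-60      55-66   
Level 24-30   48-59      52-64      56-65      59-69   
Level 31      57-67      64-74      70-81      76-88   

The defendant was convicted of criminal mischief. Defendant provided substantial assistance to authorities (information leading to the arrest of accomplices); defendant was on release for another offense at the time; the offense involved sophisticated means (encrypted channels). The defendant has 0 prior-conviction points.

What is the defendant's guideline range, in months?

31-38 months

Base offense level for criminal mischief: 17.
R2 does not apply.
R3 applies (level before this adjustment is 17 < 23, so +1): 17 + 1 = 18.
R4 applies: 18 − 2 = 16.
R6 does not apply.
R7 applies: 16 + 3 = 19.
Final offense level: 19.
Criminal history: 0 prior points → Category A (0-1).
Level 19 falls in the 18-19 band.
Grid: Level 18-19 × Category A = 31-38 months.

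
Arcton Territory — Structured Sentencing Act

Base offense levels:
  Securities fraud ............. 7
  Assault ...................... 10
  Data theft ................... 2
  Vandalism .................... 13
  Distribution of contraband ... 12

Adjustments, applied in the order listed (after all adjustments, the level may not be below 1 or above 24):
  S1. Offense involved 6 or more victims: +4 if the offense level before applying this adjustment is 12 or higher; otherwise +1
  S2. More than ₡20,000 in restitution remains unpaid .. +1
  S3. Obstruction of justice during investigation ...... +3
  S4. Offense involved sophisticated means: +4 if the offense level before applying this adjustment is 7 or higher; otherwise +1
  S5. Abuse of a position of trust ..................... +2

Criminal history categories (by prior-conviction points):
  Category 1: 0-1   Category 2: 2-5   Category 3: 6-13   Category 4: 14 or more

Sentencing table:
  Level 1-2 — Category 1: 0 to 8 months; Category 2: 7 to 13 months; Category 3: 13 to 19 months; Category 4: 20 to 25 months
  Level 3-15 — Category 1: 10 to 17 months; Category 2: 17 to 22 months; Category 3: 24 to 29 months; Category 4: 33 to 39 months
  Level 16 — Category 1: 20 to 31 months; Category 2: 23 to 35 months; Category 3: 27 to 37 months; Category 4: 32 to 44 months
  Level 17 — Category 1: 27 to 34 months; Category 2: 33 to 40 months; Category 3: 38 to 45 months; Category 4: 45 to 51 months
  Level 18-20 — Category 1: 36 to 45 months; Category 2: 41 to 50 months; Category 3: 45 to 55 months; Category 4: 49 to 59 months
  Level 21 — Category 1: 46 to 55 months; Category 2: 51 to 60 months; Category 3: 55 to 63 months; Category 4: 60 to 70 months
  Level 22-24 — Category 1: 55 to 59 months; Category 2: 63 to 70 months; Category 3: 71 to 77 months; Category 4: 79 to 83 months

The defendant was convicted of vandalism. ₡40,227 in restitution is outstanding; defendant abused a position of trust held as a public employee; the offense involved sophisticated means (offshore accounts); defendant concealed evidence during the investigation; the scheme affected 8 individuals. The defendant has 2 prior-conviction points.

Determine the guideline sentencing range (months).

Base offense level for vandalism: 13.
S1 applies (level before this adjustment is 13 ≥ 12, so +4): 13 + 4 = 17.
S2 applies: 17 + 1 = 18.
S3 applies: 18 + 3 = 21.
S4 applies (level before this adjustment is 21 ≥ 7, so +4): 21 + 4 = 25.
S5 applies: 25 + 2 = 27.
Level 27 exceeds the maximum of 24; capped at 24.
Final offense level: 24.
Criminal history: 2 prior points → Category 2 (2-5).
Level 24 falls in the 22-24 band.
Grid: Level 22-24 × Category 2 = 63-70 months.

63-70 months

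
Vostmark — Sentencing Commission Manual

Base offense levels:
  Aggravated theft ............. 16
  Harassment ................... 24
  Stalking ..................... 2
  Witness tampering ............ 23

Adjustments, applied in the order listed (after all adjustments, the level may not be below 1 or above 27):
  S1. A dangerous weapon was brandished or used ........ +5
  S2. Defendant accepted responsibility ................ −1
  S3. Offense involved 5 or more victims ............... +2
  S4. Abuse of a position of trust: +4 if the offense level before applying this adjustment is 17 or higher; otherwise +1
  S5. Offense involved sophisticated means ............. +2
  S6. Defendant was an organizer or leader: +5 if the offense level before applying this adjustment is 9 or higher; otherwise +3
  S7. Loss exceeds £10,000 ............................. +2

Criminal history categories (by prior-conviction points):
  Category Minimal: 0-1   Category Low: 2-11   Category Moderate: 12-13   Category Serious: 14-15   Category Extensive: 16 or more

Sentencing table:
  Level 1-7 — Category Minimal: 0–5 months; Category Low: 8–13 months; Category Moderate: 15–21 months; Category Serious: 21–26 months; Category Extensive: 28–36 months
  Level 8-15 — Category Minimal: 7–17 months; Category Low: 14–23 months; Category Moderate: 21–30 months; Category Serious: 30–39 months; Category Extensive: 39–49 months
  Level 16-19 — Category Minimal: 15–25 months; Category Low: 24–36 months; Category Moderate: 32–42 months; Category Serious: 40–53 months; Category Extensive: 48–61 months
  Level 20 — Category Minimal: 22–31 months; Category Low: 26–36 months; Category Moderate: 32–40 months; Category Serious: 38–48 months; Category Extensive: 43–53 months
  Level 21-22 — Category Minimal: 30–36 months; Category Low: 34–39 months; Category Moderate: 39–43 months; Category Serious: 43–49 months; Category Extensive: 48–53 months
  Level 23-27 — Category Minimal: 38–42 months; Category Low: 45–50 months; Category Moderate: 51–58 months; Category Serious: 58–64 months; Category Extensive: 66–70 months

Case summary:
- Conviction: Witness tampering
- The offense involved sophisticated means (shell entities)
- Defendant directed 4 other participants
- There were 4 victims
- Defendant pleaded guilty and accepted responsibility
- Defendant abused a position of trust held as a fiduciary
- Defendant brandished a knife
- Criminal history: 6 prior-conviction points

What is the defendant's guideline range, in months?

45-50 months

Base offense level for witness tampering: 23.
S1 applies: 23 + 5 = 28.
S2 applies: 28 − 1 = 27.
S3 does not apply.
S4 applies (level before this adjustment is 27 ≥ 17, so +4): 27 + 4 = 31.
S5 applies: 31 + 2 = 33.
S6 applies (level before this adjustment is 33 ≥ 9, so +5): 33 + 5 = 38.
S7 does not apply.
Level 38 exceeds the maximum of 27; capped at 27.
Final offense level: 27.
Criminal history: 6 prior points → Category Low (2-11).
Level 27 falls in the 23-27 band.
Grid: Level 23-27 × Category Low = 45-50 months.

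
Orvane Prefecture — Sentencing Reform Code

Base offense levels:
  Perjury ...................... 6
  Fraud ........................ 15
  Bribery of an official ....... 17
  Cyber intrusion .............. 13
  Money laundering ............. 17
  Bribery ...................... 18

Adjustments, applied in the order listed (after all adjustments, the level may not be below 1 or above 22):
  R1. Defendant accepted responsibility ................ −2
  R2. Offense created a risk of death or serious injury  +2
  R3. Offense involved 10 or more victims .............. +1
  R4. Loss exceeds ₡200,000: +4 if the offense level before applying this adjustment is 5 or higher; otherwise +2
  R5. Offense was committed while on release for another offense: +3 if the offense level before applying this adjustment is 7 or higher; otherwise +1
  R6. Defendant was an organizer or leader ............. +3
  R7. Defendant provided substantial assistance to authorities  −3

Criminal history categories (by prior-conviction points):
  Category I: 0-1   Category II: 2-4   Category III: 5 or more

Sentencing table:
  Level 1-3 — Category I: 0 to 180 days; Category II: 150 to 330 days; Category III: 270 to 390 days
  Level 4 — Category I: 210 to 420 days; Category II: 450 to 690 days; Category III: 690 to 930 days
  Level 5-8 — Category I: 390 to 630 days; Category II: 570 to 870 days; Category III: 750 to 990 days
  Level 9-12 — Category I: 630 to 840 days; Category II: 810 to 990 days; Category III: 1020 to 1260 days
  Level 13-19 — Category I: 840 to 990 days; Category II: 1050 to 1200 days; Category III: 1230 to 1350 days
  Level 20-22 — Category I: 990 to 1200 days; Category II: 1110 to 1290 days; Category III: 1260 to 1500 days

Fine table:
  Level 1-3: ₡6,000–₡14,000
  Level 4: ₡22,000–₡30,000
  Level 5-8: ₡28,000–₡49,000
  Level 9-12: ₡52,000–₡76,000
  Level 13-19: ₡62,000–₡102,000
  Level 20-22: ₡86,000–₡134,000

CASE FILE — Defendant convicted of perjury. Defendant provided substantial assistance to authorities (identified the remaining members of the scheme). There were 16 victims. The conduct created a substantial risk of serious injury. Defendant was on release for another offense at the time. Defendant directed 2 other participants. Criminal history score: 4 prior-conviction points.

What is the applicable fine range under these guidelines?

Base offense level for perjury: 6.
R1 does not apply.
R2 applies: 6 + 2 = 8.
R3 applies: 8 + 1 = 9.
R4 does not apply.
R5 applies (level before this adjustment is 9 ≥ 7, so +3): 9 + 3 = 12.
R6 applies: 12 + 3 = 15.
R7 applies: 15 − 3 = 12.
Final offense level: 12.
Level 12 falls in the 9-12 band.
Fine table: Level 9-12 → ₡52,000–₡76,000.

₡52,000–₡76,000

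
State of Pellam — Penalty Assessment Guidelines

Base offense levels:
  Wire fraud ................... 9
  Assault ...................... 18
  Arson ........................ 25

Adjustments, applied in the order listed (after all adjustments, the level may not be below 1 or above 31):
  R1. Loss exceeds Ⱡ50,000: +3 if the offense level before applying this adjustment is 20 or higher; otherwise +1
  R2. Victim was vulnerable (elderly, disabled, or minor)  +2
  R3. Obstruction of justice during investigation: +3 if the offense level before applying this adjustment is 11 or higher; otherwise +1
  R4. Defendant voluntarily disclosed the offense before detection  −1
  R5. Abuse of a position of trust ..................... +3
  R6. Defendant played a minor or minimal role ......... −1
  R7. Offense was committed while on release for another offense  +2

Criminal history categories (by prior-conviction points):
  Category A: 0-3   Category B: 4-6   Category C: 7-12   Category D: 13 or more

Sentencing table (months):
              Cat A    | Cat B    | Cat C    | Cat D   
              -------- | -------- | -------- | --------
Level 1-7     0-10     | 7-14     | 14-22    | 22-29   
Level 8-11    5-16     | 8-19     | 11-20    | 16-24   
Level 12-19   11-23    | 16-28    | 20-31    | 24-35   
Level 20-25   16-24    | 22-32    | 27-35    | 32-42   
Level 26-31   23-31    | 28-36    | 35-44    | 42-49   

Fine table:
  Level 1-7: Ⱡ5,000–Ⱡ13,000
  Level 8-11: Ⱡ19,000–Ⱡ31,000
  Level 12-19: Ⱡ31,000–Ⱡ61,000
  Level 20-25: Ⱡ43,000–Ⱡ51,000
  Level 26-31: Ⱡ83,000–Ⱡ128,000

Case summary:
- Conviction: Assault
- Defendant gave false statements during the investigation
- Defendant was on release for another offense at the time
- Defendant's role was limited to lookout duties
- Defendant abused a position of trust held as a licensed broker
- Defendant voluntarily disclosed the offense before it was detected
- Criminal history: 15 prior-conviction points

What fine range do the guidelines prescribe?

Ⱡ43,000–Ⱡ51,000

Base offense level for assault: 18.
R1 does not apply.
R3 applies (level before this adjustment is 18 ≥ 11, so +3): 18 + 3 = 21.
R4 applies: 21 − 1 = 20.
R5 applies: 20 + 3 = 23.
R6 applies: 23 − 1 = 22.
R7 applies: 22 + 2 = 24.
Final offense level: 24.
Level 24 falls in the 20-25 band.
Fine table: Level 20-25 → Ⱡ43,000–Ⱡ51,000.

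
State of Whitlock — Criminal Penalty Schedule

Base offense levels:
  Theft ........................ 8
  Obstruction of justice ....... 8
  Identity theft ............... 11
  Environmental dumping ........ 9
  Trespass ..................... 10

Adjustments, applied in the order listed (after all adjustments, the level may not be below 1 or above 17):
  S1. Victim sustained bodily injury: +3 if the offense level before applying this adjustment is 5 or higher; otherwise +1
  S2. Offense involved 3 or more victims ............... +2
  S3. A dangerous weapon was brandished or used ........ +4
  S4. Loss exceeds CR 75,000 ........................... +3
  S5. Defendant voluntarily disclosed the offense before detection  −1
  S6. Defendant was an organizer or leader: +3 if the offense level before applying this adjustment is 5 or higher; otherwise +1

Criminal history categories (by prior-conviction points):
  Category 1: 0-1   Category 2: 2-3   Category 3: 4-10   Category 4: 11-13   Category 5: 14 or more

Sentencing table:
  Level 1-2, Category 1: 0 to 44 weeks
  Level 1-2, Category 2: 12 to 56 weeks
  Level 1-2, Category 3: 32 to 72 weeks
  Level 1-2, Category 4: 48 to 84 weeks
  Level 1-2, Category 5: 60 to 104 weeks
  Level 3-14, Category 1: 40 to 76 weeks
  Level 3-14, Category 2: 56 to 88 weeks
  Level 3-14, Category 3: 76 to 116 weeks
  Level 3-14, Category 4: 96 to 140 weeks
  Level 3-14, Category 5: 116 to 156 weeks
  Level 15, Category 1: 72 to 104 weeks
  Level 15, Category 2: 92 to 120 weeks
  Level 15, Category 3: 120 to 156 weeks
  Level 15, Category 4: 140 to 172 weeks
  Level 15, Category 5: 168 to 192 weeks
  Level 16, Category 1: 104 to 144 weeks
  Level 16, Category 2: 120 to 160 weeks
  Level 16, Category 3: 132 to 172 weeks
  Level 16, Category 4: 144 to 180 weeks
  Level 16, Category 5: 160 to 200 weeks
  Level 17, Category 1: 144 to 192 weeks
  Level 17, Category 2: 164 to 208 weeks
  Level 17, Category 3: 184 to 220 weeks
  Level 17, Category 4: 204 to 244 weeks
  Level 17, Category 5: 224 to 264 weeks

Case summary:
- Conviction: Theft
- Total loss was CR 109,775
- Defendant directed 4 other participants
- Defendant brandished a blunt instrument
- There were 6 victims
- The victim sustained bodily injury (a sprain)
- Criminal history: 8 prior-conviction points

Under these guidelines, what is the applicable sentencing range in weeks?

184-220 weeks

Base offense level for theft: 8.
S1 applies (level before this adjustment is 8 ≥ 5, so +3): 8 + 3 = 11.
S2 applies: 11 + 2 = 13.
S3 applies: 13 + 4 = 17.
S4 applies: 17 + 3 = 20.
S5 does not apply.
S6 applies (level before this adjustment is 20 ≥ 5, so +3): 20 + 3 = 23.
Level 23 exceeds the maximum of 17; capped at 17.
Final offense level: 17.
Criminal history: 8 prior points → Category 3 (4-10).
Level 17 falls in the 17 band.
Grid: Level 17 × Category 3 = 184-220 weeks.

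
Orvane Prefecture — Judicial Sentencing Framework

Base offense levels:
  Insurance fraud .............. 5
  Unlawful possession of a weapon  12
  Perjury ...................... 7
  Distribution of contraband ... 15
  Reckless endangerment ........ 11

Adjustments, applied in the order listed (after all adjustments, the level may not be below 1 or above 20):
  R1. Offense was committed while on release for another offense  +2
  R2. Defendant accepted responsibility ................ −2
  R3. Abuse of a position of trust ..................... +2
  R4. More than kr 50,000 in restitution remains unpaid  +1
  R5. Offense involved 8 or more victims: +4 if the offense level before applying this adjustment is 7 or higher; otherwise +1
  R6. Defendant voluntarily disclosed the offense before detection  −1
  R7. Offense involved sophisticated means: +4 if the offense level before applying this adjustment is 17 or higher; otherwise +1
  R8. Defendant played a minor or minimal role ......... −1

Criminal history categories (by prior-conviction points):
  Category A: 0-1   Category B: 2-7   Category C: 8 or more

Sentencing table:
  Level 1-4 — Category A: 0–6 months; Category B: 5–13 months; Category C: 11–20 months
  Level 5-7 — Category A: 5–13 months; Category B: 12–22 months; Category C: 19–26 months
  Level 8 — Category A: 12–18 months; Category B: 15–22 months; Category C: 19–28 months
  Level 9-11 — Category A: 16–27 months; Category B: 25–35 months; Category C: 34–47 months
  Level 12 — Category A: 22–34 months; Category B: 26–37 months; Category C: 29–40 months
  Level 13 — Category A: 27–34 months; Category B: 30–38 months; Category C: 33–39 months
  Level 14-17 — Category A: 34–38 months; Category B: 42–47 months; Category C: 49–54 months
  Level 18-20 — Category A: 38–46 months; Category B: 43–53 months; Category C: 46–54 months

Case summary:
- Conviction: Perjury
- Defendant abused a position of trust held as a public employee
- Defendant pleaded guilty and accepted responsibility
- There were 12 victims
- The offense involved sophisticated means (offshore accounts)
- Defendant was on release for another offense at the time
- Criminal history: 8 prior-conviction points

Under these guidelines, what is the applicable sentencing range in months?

49-54 months

Base offense level for perjury: 7.
R1 applies: 7 + 2 = 9.
R2 applies: 9 − 2 = 7.
R3 applies: 7 + 2 = 9.
R5 applies (level before this adjustment is 9 ≥ 7, so +4): 9 + 4 = 13.
R7 applies (level before this adjustment is 13 < 17, so +1): 13 + 1 = 14.
R8 does not apply.
Final offense level: 14.
Criminal history: 8 prior points → Category C (8+).
Level 14 falls in the 14-17 band.
Grid: Level 14-17 × Category C = 49-54 months.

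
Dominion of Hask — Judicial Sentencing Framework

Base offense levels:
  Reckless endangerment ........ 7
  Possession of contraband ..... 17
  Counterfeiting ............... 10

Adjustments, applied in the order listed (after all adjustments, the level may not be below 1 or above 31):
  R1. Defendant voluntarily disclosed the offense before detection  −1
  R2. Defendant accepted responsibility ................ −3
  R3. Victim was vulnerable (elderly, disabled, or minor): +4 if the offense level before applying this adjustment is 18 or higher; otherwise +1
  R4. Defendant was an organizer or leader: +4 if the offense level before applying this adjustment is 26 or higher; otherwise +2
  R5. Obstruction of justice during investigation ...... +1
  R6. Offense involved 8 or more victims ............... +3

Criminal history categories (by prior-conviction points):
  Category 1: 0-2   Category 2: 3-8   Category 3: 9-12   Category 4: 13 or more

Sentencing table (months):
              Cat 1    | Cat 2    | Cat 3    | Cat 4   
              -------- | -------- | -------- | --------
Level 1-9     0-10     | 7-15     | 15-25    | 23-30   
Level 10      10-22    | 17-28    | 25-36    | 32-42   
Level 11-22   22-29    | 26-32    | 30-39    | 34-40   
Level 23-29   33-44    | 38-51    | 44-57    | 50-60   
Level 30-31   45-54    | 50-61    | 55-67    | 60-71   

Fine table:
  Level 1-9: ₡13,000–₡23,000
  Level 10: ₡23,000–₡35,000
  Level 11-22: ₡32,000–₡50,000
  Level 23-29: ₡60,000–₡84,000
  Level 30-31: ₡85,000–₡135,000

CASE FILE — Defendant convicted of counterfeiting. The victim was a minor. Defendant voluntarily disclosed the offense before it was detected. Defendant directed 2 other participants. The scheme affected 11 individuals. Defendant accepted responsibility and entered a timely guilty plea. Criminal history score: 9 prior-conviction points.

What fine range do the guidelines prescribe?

₡32,000–₡50,000

Base offense level for counterfeiting: 10.
R1 applies: 10 − 1 = 9.
R2 applies: 9 − 3 = 6.
R3 applies (level before this adjustment is 6 < 18, so +1): 6 + 1 = 7.
R4 applies (level before this adjustment is 7 < 26, so +2): 7 + 2 = 9.
R5 does not apply.
R6 applies: 9 + 3 = 12.
Final offense level: 12.
Level 12 falls in the 11-22 band.
Fine table: Level 11-22 → ₡32,000–₡50,000.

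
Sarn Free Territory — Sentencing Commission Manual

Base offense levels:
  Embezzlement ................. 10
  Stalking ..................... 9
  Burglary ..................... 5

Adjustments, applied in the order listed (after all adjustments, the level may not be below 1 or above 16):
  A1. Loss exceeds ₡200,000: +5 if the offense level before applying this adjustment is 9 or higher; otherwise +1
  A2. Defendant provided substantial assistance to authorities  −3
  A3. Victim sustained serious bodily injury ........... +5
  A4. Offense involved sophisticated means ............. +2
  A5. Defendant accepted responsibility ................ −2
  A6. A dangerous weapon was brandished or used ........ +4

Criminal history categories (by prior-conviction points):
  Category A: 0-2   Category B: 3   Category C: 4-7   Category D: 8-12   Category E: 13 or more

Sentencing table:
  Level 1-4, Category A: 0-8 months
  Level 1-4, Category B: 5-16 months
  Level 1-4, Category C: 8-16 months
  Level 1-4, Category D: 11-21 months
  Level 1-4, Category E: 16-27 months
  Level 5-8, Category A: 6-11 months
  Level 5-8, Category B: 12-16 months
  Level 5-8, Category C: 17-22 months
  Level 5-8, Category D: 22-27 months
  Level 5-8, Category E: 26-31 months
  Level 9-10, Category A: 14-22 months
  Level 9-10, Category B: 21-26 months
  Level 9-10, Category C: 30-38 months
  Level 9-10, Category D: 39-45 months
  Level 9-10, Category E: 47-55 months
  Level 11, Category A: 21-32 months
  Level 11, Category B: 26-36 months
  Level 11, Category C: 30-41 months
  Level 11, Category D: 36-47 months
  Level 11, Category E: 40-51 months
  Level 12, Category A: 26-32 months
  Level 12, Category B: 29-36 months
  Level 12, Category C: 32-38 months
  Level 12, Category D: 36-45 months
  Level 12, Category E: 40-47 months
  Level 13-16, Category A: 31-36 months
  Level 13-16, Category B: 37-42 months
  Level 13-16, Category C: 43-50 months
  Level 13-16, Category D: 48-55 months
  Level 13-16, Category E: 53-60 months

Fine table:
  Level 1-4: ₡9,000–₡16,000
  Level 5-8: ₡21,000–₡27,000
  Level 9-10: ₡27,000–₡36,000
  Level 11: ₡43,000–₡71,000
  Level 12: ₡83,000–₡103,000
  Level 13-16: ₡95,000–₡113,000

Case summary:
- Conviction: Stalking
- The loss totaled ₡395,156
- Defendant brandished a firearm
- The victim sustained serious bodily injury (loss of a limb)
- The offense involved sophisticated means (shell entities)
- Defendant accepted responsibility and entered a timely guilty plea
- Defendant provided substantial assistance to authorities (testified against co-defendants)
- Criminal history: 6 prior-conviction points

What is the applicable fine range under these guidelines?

₡95,000–₡113,000

Base offense level for stalking: 9.
A1 applies (level before this adjustment is 9 ≥ 9, so +5): 9 + 5 = 14.
A2 applies: 14 − 3 = 11.
A3 applies: 11 + 5 = 16.
A4 applies: 16 + 2 = 18.
A5 applies: 18 − 2 = 16.
A6 applies: 16 + 4 = 20.
Level 20 exceeds the maximum of 16; capped at 16.
Final offense level: 16.
Level 16 falls in the 13-16 band.
Fine table: Level 13-16 → ₡95,000–₡113,000.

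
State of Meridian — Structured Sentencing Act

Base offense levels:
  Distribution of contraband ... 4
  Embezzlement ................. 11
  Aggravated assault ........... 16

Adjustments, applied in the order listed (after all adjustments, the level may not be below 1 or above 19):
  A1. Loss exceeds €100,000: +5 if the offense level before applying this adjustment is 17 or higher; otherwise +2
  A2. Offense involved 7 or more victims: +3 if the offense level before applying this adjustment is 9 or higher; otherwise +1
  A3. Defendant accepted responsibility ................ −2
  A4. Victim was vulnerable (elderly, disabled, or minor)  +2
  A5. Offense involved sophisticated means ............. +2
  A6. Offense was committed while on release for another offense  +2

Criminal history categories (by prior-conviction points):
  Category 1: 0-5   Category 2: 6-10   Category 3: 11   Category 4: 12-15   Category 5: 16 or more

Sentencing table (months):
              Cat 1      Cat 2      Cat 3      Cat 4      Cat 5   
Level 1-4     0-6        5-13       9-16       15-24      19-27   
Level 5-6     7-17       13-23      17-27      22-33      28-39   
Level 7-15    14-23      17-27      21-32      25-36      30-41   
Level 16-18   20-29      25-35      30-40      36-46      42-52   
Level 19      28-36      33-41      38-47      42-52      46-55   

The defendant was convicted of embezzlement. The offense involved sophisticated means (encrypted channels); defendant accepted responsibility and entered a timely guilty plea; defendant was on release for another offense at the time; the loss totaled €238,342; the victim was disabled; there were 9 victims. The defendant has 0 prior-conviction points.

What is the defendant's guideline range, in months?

Base offense level for embezzlement: 11.
A1 applies (level before this adjustment is 11 < 17, so +2): 11 + 2 = 13.
A2 applies (level before this adjustment is 13 ≥ 9, so +3): 13 + 3 = 16.
A3 applies: 16 − 2 = 14.
A4 applies: 14 + 2 = 16.
A5 applies: 16 + 2 = 18.
A6 applies: 18 + 2 = 20.
Level 20 exceeds the maximum of 19; capped at 19.
Final offense level: 19.
Criminal history: 0 prior points → Category 1 (0-5).
Level 19 falls in the 19 band.
Grid: Level 19 × Category 1 = 28-36 months.

28-36 months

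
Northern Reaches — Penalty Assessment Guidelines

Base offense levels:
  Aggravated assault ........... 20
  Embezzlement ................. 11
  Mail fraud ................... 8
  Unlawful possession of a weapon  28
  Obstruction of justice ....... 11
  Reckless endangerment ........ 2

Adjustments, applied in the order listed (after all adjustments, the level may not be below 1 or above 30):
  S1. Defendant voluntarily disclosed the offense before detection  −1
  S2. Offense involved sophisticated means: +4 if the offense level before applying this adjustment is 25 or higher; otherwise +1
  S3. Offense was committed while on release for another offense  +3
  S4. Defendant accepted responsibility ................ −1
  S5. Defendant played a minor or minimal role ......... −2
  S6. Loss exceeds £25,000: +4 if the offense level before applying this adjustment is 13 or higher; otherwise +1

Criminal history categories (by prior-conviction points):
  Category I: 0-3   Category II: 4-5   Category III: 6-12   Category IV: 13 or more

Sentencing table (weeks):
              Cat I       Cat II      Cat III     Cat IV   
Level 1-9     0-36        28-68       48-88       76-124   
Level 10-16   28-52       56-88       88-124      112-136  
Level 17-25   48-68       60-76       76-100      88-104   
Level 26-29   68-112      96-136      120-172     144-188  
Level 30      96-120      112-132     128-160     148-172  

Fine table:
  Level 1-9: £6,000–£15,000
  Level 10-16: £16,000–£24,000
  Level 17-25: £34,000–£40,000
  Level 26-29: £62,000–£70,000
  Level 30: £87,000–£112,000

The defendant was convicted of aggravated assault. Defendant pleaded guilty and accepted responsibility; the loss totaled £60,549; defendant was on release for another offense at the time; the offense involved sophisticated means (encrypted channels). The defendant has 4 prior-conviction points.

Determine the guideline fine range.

£62,000–£70,000

Base offense level for aggravated assault: 20.
S2 applies (level before this adjustment is 20 < 25, so +1): 20 + 1 = 21.
S3 applies: 21 + 3 = 24.
S4 applies: 24 − 1 = 23.
S6 applies (level before this adjustment is 23 ≥ 13, so +4): 23 + 4 = 27.
Final offense level: 27.
Level 27 falls in the 26-29 band.
Fine table: Level 26-29 → £62,000–£70,000.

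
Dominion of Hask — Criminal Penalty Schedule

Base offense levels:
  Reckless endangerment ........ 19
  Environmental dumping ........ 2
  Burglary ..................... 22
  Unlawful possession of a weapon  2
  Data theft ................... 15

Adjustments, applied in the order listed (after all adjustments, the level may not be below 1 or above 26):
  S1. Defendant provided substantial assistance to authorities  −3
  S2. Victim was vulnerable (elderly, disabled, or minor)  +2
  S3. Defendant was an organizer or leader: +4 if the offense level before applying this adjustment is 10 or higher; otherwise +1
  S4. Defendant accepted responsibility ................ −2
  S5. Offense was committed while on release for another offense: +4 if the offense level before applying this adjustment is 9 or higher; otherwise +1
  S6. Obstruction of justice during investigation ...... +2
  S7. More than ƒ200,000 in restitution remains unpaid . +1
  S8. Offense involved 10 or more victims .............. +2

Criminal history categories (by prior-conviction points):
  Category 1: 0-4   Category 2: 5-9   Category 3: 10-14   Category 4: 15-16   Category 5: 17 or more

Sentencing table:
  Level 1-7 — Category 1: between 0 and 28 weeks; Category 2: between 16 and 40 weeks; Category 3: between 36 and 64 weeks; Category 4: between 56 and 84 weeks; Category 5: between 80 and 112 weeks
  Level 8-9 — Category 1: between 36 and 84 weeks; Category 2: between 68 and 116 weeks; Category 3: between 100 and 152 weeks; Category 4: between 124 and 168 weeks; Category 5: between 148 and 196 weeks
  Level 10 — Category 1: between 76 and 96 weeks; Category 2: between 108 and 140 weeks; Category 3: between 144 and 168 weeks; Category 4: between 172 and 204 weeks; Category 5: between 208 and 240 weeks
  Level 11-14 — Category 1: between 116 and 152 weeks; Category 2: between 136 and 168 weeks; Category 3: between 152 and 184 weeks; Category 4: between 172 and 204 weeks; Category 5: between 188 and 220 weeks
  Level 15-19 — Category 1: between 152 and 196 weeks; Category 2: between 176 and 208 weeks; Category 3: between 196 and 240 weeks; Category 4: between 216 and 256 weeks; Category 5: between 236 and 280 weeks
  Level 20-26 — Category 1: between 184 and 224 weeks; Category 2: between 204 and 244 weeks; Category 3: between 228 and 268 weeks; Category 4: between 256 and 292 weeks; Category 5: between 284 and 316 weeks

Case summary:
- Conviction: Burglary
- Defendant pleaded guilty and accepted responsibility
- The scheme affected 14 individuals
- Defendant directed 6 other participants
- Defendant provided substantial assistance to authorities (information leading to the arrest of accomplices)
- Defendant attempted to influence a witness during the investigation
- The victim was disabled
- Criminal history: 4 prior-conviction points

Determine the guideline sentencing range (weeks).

Base offense level for burglary: 22.
S1 applies: 22 − 3 = 19.
S2 applies: 19 + 2 = 21.
S3 applies (level before this adjustment is 21 ≥ 10, so +4): 21 + 4 = 25.
S4 applies: 25 − 2 = 23.
S5 does not apply.
S6 applies: 23 + 2 = 25.
S7 does not apply.
S8 applies: 25 + 2 = 27.
Level 27 exceeds the maximum of 26; capped at 26.
Final offense level: 26.
Criminal history: 4 prior points → Category 1 (0-4).
Level 26 falls in the 20-26 band.
Grid: Level 20-26 × Category 1 = 184-224 weeks.

184-224 weeks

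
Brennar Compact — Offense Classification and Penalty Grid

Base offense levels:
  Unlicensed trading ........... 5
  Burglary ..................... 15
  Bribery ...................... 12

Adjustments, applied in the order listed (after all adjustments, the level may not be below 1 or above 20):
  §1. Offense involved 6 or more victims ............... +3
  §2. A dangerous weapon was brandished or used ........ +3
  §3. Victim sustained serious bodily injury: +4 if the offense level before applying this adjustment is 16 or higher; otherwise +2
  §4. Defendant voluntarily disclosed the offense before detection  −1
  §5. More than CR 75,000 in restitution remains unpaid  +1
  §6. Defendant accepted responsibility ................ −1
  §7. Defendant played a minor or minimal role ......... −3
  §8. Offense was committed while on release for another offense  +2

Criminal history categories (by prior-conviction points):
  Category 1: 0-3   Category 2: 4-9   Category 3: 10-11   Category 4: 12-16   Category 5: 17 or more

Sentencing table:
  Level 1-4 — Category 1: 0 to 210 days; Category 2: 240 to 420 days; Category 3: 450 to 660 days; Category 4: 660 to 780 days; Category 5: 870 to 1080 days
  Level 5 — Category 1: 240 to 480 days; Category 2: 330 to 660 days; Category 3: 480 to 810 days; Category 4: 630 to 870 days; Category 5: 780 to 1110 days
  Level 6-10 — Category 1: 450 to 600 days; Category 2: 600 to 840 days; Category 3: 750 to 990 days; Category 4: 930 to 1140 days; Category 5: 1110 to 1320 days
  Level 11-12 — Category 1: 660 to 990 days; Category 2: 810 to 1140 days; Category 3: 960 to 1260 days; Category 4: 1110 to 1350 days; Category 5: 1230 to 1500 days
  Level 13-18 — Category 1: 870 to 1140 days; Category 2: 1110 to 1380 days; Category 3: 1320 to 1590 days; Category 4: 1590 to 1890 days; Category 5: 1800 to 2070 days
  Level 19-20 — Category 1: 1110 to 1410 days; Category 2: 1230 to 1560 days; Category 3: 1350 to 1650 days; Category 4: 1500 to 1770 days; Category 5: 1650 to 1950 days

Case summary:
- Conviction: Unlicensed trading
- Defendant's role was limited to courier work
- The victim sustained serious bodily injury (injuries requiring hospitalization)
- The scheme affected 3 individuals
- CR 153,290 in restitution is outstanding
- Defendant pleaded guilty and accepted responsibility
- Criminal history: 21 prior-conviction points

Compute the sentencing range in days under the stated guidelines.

870-1080 days

Base offense level for unlicensed trading: 5.
§1 does not apply.
§3 applies (level before this adjustment is 5 < 16, so +2): 5 + 2 = 7.
§5 applies: 7 + 1 = 8.
§6 applies: 8 − 1 = 7.
§7 applies: 7 − 3 = 4.
Final offense level: 4.
Criminal history: 21 prior points → Category 5 (17+).
Level 4 falls in the 1-4 band.
Grid: Level 1-4 × Category 5 = 870-1080 days.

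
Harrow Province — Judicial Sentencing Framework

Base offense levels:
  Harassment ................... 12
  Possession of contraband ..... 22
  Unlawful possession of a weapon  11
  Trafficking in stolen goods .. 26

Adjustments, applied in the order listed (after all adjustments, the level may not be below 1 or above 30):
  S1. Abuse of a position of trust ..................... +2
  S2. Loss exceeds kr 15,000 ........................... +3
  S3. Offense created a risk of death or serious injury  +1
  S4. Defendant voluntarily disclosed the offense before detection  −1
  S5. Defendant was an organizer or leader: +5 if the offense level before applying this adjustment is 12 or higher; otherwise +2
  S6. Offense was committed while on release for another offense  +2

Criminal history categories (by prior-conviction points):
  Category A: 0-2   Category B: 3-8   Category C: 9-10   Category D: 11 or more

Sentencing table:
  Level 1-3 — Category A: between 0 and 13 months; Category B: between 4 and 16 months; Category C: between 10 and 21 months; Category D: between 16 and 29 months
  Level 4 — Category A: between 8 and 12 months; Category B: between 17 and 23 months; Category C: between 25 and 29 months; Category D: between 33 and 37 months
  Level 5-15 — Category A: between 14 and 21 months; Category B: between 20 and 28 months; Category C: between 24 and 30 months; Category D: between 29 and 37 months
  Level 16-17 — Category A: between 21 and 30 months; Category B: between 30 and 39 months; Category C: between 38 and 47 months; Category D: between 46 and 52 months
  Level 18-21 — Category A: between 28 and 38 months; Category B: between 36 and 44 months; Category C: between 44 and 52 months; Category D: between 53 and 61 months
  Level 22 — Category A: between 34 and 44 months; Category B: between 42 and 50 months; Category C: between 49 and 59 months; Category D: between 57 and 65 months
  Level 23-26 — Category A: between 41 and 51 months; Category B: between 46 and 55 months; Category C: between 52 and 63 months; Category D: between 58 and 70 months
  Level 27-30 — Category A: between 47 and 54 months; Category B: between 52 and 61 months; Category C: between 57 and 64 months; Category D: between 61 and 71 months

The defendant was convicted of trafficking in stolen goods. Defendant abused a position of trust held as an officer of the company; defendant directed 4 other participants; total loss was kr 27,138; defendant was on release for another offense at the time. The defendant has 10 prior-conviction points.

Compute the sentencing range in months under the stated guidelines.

57-64 months

Base offense level for trafficking in stolen goods: 26.
S1 applies: 26 + 2 = 28.
S2 applies: 28 + 3 = 31.
S4 does not apply.
S5 applies (level before this adjustment is 31 ≥ 12, so +5): 31 + 5 = 36.
S6 applies: 36 + 2 = 38.
Level 38 exceeds the maximum of 30; capped at 30.
Final offense level: 30.
Criminal history: 10 prior points → Category C (9-10).
Level 30 falls in the 27-30 band.
Grid: Level 27-30 × Category C = 57-64 months.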